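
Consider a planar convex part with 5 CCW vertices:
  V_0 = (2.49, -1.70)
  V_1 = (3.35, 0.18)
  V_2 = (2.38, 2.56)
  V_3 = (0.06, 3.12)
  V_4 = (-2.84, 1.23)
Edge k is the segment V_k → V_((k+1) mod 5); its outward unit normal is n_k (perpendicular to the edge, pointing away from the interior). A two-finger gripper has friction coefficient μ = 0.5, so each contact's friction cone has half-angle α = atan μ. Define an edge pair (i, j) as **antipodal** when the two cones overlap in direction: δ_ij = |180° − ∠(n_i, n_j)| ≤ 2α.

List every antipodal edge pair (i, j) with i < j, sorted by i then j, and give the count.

count = 3; pairs: (0,3), (1,4), (2,4)

α = atan 0.5 = 26.57°;  2α = 53.13°
n_0 = (+0.9094, -0.4160)
n_1 = (+0.9260, +0.3774)
n_2 = (+0.2346, +0.9721)
n_3 = (-0.5460, +0.8378)
n_4 = (-0.4817, -0.8763)
  (0,1): δ = 133.24°  ·
  (0,2): δ = 78.99°  ·
  (0,3): δ = 32.33°  ✓
  (0,4): δ = 85.78°  ·
  (1,2): δ = 125.74°  ·
  (1,3): δ = 79.08°  ·
  (1,4): δ = 39.03°  ✓
  (2,3): δ = 133.34°  ·
  (2,4): δ = 15.23°  ✓
  (3,4): δ = 61.89°  ·
antipodal pairs: 3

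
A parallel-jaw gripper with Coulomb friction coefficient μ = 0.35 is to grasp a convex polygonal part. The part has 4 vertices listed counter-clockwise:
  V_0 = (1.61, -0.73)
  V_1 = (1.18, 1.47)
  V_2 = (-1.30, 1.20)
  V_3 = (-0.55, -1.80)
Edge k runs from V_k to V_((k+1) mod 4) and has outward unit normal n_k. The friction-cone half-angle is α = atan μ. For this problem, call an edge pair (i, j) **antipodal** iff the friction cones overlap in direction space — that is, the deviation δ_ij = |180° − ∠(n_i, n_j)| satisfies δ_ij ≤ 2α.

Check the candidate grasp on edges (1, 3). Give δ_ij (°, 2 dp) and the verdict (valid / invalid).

δ = 20.14°, valid

α = atan 0.35 = 19.29°;  2α = 38.58°
edge 1: e_1 = (-2.48, -0.27);  n_1 = (-0.1082, +0.9941)
edge 3: e_3 = (+2.16, +1.07);  n_3 = (+0.4439, -0.8961)
∠(n_1, n_3) = 159.86°
δ = |180° − 159.86°| = 20.14°
20.14° ≤ 2α = 38.58°  →  valid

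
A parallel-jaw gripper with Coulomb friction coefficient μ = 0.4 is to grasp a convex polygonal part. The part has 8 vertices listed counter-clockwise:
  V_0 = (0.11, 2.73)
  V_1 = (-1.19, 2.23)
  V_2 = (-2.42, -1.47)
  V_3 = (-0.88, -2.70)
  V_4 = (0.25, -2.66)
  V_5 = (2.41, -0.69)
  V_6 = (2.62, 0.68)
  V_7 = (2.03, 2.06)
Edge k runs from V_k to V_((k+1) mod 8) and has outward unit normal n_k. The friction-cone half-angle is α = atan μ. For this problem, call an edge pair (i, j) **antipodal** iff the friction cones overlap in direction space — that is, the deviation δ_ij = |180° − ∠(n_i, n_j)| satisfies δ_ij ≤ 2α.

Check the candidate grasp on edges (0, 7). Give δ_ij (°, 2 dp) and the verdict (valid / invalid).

α = atan 0.4 = 21.80°;  2α = 43.60°
edge 0: e_0 = (-1.30, -0.50);  n_0 = (-0.3590, +0.9333)
edge 7: e_7 = (-1.92, +0.67);  n_7 = (+0.3295, +0.9442)
∠(n_0, n_7) = 40.27°
δ = |180° − 40.27°| = 139.73°
139.73° > 2α = 43.60°  →  invalid

δ = 139.73°, invalid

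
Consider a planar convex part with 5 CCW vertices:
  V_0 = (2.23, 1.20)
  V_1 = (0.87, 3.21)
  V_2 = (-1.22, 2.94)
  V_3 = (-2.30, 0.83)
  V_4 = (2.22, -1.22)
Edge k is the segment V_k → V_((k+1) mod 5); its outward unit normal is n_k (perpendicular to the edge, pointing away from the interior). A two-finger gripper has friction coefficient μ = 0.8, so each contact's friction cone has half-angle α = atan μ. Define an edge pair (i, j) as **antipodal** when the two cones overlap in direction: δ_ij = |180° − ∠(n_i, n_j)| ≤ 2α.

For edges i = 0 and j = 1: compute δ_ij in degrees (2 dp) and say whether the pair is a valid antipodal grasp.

α = atan 0.8 = 38.66°;  2α = 77.32°
edge 0: e_0 = (-1.36, +2.01);  n_0 = (+0.8282, +0.5604)
edge 1: e_1 = (-2.09, -0.27);  n_1 = (-0.1281, +0.9918)
∠(n_0, n_1) = 63.28°
δ = |180° − 63.28°| = 116.72°
116.72° > 2α = 77.32°  →  invalid

δ = 116.72°, invalid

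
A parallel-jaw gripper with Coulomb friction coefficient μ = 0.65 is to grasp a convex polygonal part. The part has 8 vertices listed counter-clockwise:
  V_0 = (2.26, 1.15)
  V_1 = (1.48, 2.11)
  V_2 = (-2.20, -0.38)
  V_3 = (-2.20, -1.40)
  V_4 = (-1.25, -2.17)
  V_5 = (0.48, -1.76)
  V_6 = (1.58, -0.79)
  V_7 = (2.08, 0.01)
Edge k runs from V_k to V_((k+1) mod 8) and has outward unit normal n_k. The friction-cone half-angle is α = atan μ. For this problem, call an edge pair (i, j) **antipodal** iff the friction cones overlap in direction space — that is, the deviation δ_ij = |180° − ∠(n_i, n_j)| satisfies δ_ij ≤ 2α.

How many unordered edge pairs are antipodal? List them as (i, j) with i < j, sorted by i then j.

α = atan 0.65 = 33.02°;  2α = 66.05°
n_0 = (+0.7761, +0.6306)
n_1 = (-0.5604, +0.8282)
n_2 = (-1.0000, -0.0000)
n_3 = (-0.6297, -0.7769)
n_4 = (+0.2306, -0.9730)
n_5 = (+0.6614, -0.7500)
n_6 = (+0.8480, -0.5300)
n_7 = (+0.9878, -0.1560)
  (0,1): δ = 95.01°  ·
  (0,2): δ = 39.09°  ✓
  (0,3): δ = 11.88°  ✓
  (0,4): δ = 64.24°  ✓
  (0,5): δ = 92.31°  ·
  (0,6): δ = 108.90°  ·
  (0,7): δ = 131.93°  ·
  (1,2): δ = 124.08°  ·
  (1,3): δ = 73.11°  ·
  (1,4): δ = 20.75°  ✓
  (1,5): δ = 7.32°  ✓
  (1,6): δ = 23.91°  ✓
  (1,7): δ = 46.94°  ✓
  (2,3): δ = 129.03°  ·
  (2,4): δ = 76.67°  ·
  (2,5): δ = 48.59°  ✓
  (2,6): δ = 32.01°  ✓
  (2,7): δ = 8.97°  ✓
  (3,4): δ = 127.64°  ·
  (3,5): δ = 99.57°  ·
  (3,6): δ = 82.98°  ·
  (3,7): δ = 59.95°  ✓
  (4,5): δ = 151.93°  ·
  (4,6): δ = 135.34°  ·
  (4,7): δ = 112.31°  ·
  (5,6): δ = 163.41°  ·
  (5,7): δ = 140.38°  ·
  (6,7): δ = 156.97°  ·
antipodal pairs: 11

count = 11; pairs: (0,2), (0,3), (0,4), (1,4), (1,5), (1,6), (1,7), (2,5), (2,6), (2,7), (3,7)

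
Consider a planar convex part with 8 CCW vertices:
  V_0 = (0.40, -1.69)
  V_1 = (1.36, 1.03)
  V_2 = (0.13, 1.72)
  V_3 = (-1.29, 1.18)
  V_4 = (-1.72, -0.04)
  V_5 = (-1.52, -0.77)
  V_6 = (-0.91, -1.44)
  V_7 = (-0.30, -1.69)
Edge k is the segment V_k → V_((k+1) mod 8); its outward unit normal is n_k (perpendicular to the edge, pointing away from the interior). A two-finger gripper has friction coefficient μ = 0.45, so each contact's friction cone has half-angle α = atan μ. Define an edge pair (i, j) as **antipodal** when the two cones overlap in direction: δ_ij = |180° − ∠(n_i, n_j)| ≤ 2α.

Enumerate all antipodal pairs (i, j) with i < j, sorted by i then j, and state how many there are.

count = 8; pairs: (0,3), (0,4), (1,4), (1,5), (1,6), (1,7), (2,6), (2,7)

α = atan 0.45 = 24.23°;  2α = 48.46°
n_0 = (+0.9430, -0.3328)
n_1 = (+0.4893, +0.8721)
n_2 = (-0.3554, +0.9347)
n_3 = (-0.9431, +0.3324)
n_4 = (-0.9645, -0.2642)
n_5 = (-0.7394, -0.6732)
n_6 = (-0.3792, -0.9253)
n_7 = (+0.0000, -1.0000)
  (0,1): δ = 99.85°  ·
  (0,2): δ = 49.74°  ·
  (0,3): δ = 0.02°  ✓
  (0,4): δ = 34.76°  ✓
  (0,5): δ = 61.76°  ·
  (0,6): δ = 87.15°  ·
  (0,7): δ = 109.44°  ·
  (1,2): δ = 129.89°  ·
  (1,3): δ = 80.12°  ·
  (1,4): δ = 45.39°  ✓
  (1,5): δ = 18.39°  ✓
  (1,6): δ = 7.01°  ✓
  (1,7): δ = 29.29°  ✓
  (2,3): δ = 130.24°  ·
  (2,4): δ = 95.50°  ·
  (2,5): δ = 68.50°  ·
  (2,6): δ = 43.11°  ✓
  (2,7): δ = 20.82°  ✓
  (3,4): δ = 145.26°  ·
  (3,5): δ = 118.27°  ·
  (3,6): δ = 92.87°  ·
  (3,7): δ = 70.58°  ·
  (4,5): δ = 153.01°  ·
  (4,6): δ = 127.61°  ·
  (4,7): δ = 105.32°  ·
  (5,6): δ = 154.60°  ·
  (5,7): δ = 132.32°  ·
  (6,7): δ = 157.71°  ·
antipodal pairs: 8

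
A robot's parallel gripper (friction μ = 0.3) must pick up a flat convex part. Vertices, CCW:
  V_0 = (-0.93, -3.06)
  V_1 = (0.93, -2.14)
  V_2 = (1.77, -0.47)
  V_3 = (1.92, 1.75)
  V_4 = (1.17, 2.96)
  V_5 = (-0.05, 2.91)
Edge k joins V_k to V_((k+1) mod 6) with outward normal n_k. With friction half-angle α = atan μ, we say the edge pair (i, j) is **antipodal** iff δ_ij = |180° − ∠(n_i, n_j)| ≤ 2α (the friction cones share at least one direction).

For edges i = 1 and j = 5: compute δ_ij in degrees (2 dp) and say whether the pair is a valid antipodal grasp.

δ = 18.32°, valid

α = atan 0.3 = 16.70°;  2α = 33.40°
edge 1: e_1 = (+0.84, +1.67);  n_1 = (+0.8934, -0.4494)
edge 5: e_5 = (-0.88, -5.97);  n_5 = (-0.9893, +0.1458)
∠(n_1, n_5) = 161.68°
δ = |180° − 161.68°| = 18.32°
18.32° ≤ 2α = 33.40°  →  valid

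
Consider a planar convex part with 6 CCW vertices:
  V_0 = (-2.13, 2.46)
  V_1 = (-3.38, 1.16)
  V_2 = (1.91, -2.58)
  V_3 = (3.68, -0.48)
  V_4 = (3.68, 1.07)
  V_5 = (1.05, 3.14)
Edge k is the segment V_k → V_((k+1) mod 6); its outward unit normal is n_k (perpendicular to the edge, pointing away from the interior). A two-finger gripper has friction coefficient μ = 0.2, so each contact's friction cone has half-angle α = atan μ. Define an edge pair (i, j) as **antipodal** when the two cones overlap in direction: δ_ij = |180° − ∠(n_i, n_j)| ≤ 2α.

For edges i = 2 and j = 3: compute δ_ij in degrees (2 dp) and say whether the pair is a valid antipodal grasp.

δ = 139.87°, invalid

α = atan 0.2 = 11.31°;  2α = 22.62°
edge 2: e_2 = (+1.77, +2.10);  n_2 = (+0.7646, -0.6445)
edge 3: e_3 = (+0.00, +1.55);  n_3 = (+1.0000, -0.0000)
∠(n_2, n_3) = 40.13°
δ = |180° − 40.13°| = 139.87°
139.87° > 2α = 22.62°  →  invalid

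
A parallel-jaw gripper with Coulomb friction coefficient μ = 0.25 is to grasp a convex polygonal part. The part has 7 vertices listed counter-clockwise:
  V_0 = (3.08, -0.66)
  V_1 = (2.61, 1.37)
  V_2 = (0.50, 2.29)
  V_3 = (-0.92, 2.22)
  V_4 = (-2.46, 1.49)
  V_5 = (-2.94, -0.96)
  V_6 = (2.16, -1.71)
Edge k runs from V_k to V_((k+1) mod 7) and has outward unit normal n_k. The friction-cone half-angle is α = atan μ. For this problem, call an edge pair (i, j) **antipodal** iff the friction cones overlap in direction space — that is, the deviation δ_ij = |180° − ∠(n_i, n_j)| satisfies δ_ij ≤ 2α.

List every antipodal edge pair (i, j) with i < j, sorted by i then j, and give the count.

α = atan 0.25 = 14.04°;  2α = 28.07°
n_0 = (+0.9742, +0.2256)
n_1 = (+0.3997, +0.9167)
n_2 = (-0.0492, +0.9988)
n_3 = (-0.4283, +0.9036)
n_4 = (-0.9813, +0.1923)
n_5 = (-0.1455, -0.9894)
n_6 = (+0.7521, -0.6590)
  (0,1): δ = 126.59°  ·
  (0,2): δ = 100.21°  ·
  (0,3): δ = 77.67°  ·
  (0,4): δ = 24.12°  ✓
  (0,5): δ = 68.60°  ·
  (0,6): δ = 125.74°  ·
  (1,2): δ = 153.62°  ·
  (1,3): δ = 131.08°  ·
  (1,4): δ = 77.53°  ·
  (1,5): δ = 15.19°  ✓
  (1,6): δ = 72.33°  ·
  (2,3): δ = 157.46°  ·
  (2,4): δ = 103.91°  ·
  (2,5): δ = 11.19°  ✓
  (2,6): δ = 45.95°  ·
  (3,4): δ = 126.45°  ·
  (3,5): δ = 33.73°  ·
  (3,6): δ = 23.41°  ✓
  (4,5): δ = 87.28°  ·
  (4,6): δ = 30.14°  ·
  (5,6): δ = 122.86°  ·
antipodal pairs: 4

count = 4; pairs: (0,4), (1,5), (2,5), (3,6)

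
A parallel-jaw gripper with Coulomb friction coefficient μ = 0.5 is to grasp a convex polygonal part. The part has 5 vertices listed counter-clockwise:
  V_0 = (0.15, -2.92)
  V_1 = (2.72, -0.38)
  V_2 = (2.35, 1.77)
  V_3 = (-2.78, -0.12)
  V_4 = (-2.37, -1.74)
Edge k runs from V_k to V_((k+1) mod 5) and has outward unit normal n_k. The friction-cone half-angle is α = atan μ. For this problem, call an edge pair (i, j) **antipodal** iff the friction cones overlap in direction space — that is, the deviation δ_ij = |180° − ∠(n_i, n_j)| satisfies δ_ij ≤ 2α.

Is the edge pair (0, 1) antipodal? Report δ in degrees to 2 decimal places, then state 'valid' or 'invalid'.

α = atan 0.5 = 26.57°;  2α = 53.13°
edge 0: e_0 = (+2.57, +2.54);  n_0 = (+0.7029, -0.7112)
edge 1: e_1 = (-0.37, +2.15);  n_1 = (+0.9855, +0.1696)
∠(n_0, n_1) = 55.10°
δ = |180° − 55.10°| = 124.90°
124.90° > 2α = 53.13°  →  invalid

δ = 124.90°, invalid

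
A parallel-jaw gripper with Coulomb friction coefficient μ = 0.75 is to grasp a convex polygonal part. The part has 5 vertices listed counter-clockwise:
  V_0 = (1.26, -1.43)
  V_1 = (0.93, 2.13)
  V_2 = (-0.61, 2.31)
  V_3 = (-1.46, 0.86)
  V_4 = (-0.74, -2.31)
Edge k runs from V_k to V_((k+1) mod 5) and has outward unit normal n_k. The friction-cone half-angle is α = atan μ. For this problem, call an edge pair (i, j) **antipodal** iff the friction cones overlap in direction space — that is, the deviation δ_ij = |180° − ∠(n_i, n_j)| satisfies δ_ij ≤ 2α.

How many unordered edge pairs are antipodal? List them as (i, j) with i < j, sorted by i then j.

count = 5; pairs: (0,2), (0,3), (1,3), (1,4), (2,4)

α = atan 0.75 = 36.87°;  2α = 73.74°
n_0 = (+0.9957, +0.0923)
n_1 = (+0.1161, +0.9932)
n_2 = (-0.8627, +0.5057)
n_3 = (-0.9752, -0.2215)
n_4 = (+0.4027, -0.9153)
  (0,1): δ = 101.96°  ·
  (0,2): δ = 35.68°  ✓
  (0,3): δ = 7.50°  ✓
  (0,4): δ = 108.45°  ·
  (1,2): δ = 113.71°  ·
  (1,3): δ = 70.54°  ✓
  (1,4): δ = 30.42°  ✓
  (2,3): δ = 136.82°  ·
  (2,4): δ = 35.87°  ✓
  (3,4): δ = 79.05°  ·
antipodal pairs: 5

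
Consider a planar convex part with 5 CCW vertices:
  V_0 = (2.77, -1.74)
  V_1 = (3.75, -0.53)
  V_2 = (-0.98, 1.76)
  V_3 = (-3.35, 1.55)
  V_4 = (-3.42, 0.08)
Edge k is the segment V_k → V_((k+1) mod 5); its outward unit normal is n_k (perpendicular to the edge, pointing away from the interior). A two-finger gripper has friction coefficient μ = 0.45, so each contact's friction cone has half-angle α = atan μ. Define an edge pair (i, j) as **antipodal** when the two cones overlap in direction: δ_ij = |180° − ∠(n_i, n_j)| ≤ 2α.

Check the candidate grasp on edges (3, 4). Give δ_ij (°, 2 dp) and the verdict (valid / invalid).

δ = 103.66°, invalid

α = atan 0.45 = 24.23°;  2α = 48.46°
edge 3: e_3 = (-0.07, -1.47);  n_3 = (-0.9989, +0.0476)
edge 4: e_4 = (+6.19, -1.82);  n_4 = (-0.2821, -0.9594)
∠(n_3, n_4) = 76.34°
δ = |180° − 76.34°| = 103.66°
103.66° > 2α = 48.46°  →  invalid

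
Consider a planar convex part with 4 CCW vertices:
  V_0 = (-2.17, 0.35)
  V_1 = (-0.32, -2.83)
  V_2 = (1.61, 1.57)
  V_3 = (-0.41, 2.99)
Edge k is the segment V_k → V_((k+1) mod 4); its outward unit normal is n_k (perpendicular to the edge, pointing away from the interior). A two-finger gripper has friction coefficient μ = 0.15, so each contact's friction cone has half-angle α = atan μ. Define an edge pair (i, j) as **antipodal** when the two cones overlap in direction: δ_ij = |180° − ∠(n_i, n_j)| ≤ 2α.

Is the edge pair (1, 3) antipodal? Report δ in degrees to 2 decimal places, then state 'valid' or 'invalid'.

δ = 10.01°, valid

α = atan 0.15 = 8.53°;  2α = 17.06°
edge 1: e_1 = (+1.93, +4.40);  n_1 = (+0.9158, -0.4017)
edge 3: e_3 = (-1.76, -2.64);  n_3 = (-0.8321, +0.5547)
∠(n_1, n_3) = 169.99°
δ = |180° − 169.99°| = 10.01°
10.01° ≤ 2α = 17.06°  →  valid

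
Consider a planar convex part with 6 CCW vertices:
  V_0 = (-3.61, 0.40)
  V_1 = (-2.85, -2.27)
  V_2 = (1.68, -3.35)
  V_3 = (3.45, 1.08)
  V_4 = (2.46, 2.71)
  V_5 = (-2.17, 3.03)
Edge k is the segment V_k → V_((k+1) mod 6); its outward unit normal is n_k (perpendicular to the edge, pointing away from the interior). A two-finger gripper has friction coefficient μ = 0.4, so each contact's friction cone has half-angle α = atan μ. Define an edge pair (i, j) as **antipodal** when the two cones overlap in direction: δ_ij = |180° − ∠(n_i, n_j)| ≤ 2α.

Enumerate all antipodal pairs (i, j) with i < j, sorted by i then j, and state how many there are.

count = 4; pairs: (0,2), (0,3), (1,4), (2,5)

α = atan 0.4 = 21.80°;  2α = 43.60°
n_0 = (-0.9618, -0.2738)
n_1 = (-0.2319, -0.9727)
n_2 = (+0.9286, -0.3710)
n_3 = (+0.8547, +0.5191)
n_4 = (+0.0689, +0.9976)
n_5 = (-0.8771, +0.4803)
  (0,1): δ = 119.30°  ·
  (0,2): δ = 37.67°  ✓
  (0,3): δ = 15.38°  ✓
  (0,4): δ = 70.16°  ·
  (0,5): δ = 135.41°  ·
  (1,2): δ = 98.37°  ·
  (1,3): δ = 45.32°  ·
  (1,4): δ = 9.46°  ✓
  (1,5): δ = 74.71°  ·
  (2,3): δ = 126.95°  ·
  (2,4): δ = 72.17°  ·
  (2,5): δ = 6.92°  ✓
  (3,4): δ = 125.23°  ·
  (3,5): δ = 59.97°  ·
  (4,5): δ = 114.75°  ·
antipodal pairs: 4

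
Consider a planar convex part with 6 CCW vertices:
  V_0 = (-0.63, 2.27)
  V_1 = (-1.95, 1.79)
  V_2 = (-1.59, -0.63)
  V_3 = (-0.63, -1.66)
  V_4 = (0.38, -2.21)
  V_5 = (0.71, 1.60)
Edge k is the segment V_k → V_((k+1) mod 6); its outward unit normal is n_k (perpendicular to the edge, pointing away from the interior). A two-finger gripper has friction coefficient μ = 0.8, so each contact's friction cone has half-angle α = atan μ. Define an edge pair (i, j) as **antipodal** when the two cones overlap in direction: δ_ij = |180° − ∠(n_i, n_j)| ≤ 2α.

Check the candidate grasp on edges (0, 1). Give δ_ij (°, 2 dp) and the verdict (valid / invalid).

α = atan 0.8 = 38.66°;  2α = 77.32°
edge 0: e_0 = (-1.32, -0.48);  n_0 = (-0.3417, +0.9398)
edge 1: e_1 = (+0.36, -2.42);  n_1 = (-0.9891, -0.1471)
∠(n_0, n_1) = 78.48°
δ = |180° − 78.48°| = 101.52°
101.52° > 2α = 77.32°  →  invalid

δ = 101.52°, invalid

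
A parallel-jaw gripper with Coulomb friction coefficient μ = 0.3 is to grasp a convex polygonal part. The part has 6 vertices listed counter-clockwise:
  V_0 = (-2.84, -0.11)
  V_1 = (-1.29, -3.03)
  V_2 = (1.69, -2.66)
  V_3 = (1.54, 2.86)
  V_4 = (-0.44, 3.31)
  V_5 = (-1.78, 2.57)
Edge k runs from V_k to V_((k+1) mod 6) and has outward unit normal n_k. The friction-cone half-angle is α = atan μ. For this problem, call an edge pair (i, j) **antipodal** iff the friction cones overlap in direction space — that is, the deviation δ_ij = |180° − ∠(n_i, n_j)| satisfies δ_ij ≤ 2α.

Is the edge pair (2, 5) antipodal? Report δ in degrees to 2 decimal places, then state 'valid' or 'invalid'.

δ = 23.14°, valid

α = atan 0.3 = 16.70°;  2α = 33.40°
edge 2: e_2 = (-0.15, +5.52);  n_2 = (+0.9996, +0.0272)
edge 5: e_5 = (-1.06, -2.68);  n_5 = (-0.9299, +0.3678)
∠(n_2, n_5) = 156.86°
δ = |180° − 156.86°| = 23.14°
23.14° ≤ 2α = 33.40°  →  valid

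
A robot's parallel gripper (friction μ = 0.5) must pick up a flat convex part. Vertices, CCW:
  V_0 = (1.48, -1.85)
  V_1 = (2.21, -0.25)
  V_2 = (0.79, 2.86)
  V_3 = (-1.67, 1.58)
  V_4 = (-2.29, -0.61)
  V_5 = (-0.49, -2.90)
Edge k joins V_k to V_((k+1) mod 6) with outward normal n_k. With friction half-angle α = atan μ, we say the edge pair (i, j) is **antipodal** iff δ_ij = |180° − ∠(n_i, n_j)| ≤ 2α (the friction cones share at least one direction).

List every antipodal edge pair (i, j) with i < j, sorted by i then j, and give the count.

α = atan 0.5 = 26.57°;  2α = 53.13°
n_0 = (+0.9098, -0.4151)
n_1 = (+0.9097, +0.4153)
n_2 = (-0.4616, +0.8871)
n_3 = (-0.9622, +0.2724)
n_4 = (-0.7862, -0.6180)
n_5 = (+0.4704, -0.8825)
  (0,1): δ = 130.93°  ·
  (0,2): δ = 37.99°  ✓
  (0,3): δ = 8.72°  ✓
  (0,4): δ = 62.69°  ·
  (0,5): δ = 142.58°  ·
  (1,2): δ = 87.05°  ·
  (1,3): δ = 40.35°  ✓
  (1,4): δ = 13.63°  ✓
  (1,5): δ = 93.52°  ·
  (2,3): δ = 133.30°  ·
  (2,4): δ = 79.32°  ·
  (2,5): δ = 0.57°  ✓
  (3,4): δ = 126.02°  ·
  (3,5): δ = 46.14°  ✓
  (4,5): δ = 100.11°  ·
antipodal pairs: 6

count = 6; pairs: (0,2), (0,3), (1,3), (1,4), (2,5), (3,5)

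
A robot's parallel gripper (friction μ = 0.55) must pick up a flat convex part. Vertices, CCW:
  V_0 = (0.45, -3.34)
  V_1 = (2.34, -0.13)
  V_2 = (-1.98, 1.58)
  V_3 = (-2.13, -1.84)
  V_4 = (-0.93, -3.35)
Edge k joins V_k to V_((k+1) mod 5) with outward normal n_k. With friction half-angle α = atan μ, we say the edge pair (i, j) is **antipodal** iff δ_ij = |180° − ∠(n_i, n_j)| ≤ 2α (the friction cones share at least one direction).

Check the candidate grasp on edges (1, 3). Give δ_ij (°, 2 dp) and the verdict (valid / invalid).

δ = 29.93°, valid

α = atan 0.55 = 28.81°;  2α = 57.62°
edge 1: e_1 = (-4.32, +1.71);  n_1 = (+0.3680, +0.9298)
edge 3: e_3 = (+1.20, -1.51);  n_3 = (-0.7829, -0.6222)
∠(n_1, n_3) = 150.07°
δ = |180° − 150.07°| = 29.93°
29.93° ≤ 2α = 57.62°  →  valid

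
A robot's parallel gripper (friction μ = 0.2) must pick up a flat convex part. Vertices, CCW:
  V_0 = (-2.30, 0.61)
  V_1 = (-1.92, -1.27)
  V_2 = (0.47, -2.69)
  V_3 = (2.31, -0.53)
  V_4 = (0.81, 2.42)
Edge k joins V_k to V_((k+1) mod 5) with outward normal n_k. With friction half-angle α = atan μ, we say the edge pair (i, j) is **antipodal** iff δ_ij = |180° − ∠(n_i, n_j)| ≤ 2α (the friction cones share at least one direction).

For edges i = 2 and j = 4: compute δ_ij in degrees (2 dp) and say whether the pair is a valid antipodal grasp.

α = atan 0.2 = 11.31°;  2α = 22.62°
edge 2: e_2 = (+1.84, +2.16);  n_2 = (+0.7612, -0.6485)
edge 4: e_4 = (-3.11, -1.81);  n_4 = (-0.5030, +0.8643)
∠(n_2, n_4) = 160.63°
δ = |180° − 160.63°| = 19.37°
19.37° ≤ 2α = 22.62°  →  valid

δ = 19.37°, valid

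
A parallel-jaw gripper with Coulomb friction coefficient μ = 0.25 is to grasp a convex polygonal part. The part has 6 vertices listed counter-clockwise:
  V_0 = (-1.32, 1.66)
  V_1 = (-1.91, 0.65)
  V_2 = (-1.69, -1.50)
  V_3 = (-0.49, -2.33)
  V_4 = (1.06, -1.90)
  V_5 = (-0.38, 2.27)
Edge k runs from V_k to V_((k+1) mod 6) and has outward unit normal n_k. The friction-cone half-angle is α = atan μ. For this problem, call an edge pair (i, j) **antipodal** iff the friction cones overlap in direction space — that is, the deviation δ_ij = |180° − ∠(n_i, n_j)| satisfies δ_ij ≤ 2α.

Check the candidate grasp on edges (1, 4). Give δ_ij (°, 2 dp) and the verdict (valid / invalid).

δ = 13.21°, valid

α = atan 0.25 = 14.04°;  2α = 28.07°
edge 1: e_1 = (+0.22, -2.15);  n_1 = (-0.9948, -0.1018)
edge 4: e_4 = (-1.44, +4.17);  n_4 = (+0.9452, +0.3264)
∠(n_1, n_4) = 166.79°
δ = |180° − 166.79°| = 13.21°
13.21° ≤ 2α = 28.07°  →  valid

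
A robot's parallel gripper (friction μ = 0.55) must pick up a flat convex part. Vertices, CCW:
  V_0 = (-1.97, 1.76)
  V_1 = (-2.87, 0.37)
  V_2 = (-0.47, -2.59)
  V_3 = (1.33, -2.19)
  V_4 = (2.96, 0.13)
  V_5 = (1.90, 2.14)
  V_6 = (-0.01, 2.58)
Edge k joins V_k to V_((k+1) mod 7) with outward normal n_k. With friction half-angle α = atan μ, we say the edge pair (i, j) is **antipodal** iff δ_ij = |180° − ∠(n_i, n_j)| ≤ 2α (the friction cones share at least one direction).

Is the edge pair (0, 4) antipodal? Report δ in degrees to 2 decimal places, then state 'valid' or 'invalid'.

δ = 60.73°, invalid

α = atan 0.55 = 28.81°;  2α = 57.62°
edge 0: e_0 = (-0.90, -1.39);  n_0 = (-0.8394, +0.5435)
edge 4: e_4 = (-1.06, +2.01);  n_4 = (+0.8845, +0.4665)
∠(n_0, n_4) = 119.27°
δ = |180° − 119.27°| = 60.73°
60.73° > 2α = 57.62°  →  invalid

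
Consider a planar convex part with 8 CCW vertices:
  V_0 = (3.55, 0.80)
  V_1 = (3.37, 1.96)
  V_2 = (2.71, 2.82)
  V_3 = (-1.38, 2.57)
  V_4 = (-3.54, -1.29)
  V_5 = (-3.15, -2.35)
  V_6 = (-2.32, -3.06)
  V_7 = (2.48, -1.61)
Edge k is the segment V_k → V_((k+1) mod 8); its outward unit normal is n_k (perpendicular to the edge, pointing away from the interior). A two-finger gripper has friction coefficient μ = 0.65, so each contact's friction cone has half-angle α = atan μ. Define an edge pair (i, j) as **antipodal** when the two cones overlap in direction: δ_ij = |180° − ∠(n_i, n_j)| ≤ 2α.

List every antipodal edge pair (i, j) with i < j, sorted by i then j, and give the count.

count = 11; pairs: (0,3), (0,4), (0,5), (1,4), (1,5), (2,5), (2,6), (2,7), (3,6), (3,7), (4,7)

α = atan 0.65 = 33.02°;  2α = 66.05°
n_0 = (+0.9882, +0.1533)
n_1 = (+0.7933, +0.6088)
n_2 = (-0.0610, +0.9981)
n_3 = (-0.8727, +0.4883)
n_4 = (-0.9385, -0.3453)
n_5 = (-0.6500, -0.7599)
n_6 = (+0.2892, -0.9573)
n_7 = (+0.9140, -0.4058)
  (0,1): δ = 151.32°  ·
  (0,2): δ = 95.32°  ·
  (0,3): δ = 38.05°  ✓
  (0,4): δ = 11.38°  ✓
  (0,5): δ = 40.64°  ✓
  (0,6): δ = 97.99°  ·
  (0,7): δ = 147.24°  ·
  (1,2): δ = 124.01°  ·
  (1,3): δ = 66.73°  ·
  (1,4): δ = 17.30°  ✓
  (1,5): δ = 11.95°  ✓
  (1,6): δ = 69.30°  ·
  (1,7): δ = 118.56°  ·
  (2,3): δ = 122.73°  ·
  (2,4): δ = 73.30°  ·
  (2,5): δ = 44.04°  ✓
  (2,6): δ = 13.31°  ✓
  (2,7): δ = 62.56°  ✓
  (3,4): δ = 130.57°  ·
  (3,5): δ = 101.31°  ·
  (3,6): δ = 43.96°  ✓
  (3,7): δ = 5.29°  ✓
  (4,5): δ = 150.74°  ·
  (4,6): δ = 93.39°  ·
  (4,7): δ = 44.14°  ✓
  (5,6): δ = 122.65°  ·
  (5,7): δ = 73.40°  ·
  (6,7): δ = 130.75°  ·
antipodal pairs: 11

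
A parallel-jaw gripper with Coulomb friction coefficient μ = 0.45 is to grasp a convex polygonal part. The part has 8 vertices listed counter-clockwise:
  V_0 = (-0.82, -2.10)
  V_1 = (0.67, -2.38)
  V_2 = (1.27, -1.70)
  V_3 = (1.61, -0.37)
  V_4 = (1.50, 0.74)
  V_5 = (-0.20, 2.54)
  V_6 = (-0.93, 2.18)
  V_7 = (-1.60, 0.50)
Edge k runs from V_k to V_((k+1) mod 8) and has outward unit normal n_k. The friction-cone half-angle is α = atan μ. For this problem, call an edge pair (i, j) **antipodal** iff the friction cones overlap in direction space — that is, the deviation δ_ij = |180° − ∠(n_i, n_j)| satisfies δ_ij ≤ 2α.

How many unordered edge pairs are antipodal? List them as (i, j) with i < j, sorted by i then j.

α = atan 0.45 = 24.23°;  2α = 48.46°
n_0 = (-0.1847, -0.9828)
n_1 = (+0.7498, -0.6616)
n_2 = (+0.9688, -0.2477)
n_3 = (+0.9951, +0.0986)
n_4 = (+0.7270, +0.6866)
n_5 = (-0.4423, +0.8969)
n_6 = (-0.9289, +0.3704)
n_7 = (-0.9578, -0.2873)
  (0,1): δ = 120.78°  ·
  (0,2): δ = 93.70°  ·
  (0,3): δ = 73.70°  ·
  (0,4): δ = 35.99°  ✓
  (0,5): δ = 36.89°  ✓
  (0,6): δ = 78.90°  ·
  (0,7): δ = 117.34°  ·
  (1,2): δ = 152.92°  ·
  (1,3): δ = 132.92°  ·
  (1,4): δ = 95.21°  ·
  (1,5): δ = 22.33°  ✓
  (1,6): δ = 19.68°  ✓
  (1,7): δ = 58.12°  ·
  (2,3): δ = 160.00°  ·
  (2,4): δ = 122.30°  ·
  (2,5): δ = 49.41°  ·
  (2,6): δ = 7.40°  ✓
  (2,7): δ = 31.04°  ✓
  (3,4): δ = 142.30°  ·
  (3,5): δ = 69.41°  ·
  (3,6): δ = 27.40°  ✓
  (3,7): δ = 11.04°  ✓
  (4,5): δ = 107.11°  ·
  (4,6): δ = 65.11°  ·
  (4,7): δ = 26.66°  ✓
  (5,6): δ = 137.99°  ·
  (5,7): δ = 99.55°  ·
  (6,7): δ = 141.56°  ·
antipodal pairs: 9

count = 9; pairs: (0,4), (0,5), (1,5), (1,6), (2,6), (2,7), (3,6), (3,7), (4,7)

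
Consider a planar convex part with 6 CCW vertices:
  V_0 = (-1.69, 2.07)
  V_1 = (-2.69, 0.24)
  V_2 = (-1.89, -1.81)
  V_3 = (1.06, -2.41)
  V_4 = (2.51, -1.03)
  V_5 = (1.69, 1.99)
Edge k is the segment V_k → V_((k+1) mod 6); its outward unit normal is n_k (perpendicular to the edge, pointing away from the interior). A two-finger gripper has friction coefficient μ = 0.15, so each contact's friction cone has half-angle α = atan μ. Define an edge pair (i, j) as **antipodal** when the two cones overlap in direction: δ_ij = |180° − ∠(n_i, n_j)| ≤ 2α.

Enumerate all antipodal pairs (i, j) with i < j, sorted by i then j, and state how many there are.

α = atan 0.15 = 8.53°;  2α = 17.06°
n_0 = (-0.8775, +0.4795)
n_1 = (-0.9316, -0.3635)
n_2 = (-0.1993, -0.9799)
n_3 = (+0.6894, -0.7244)
n_4 = (+0.9651, +0.2620)
n_5 = (+0.0237, +0.9997)
  (0,1): δ = 130.03°  ·
  (0,2): δ = 72.84°  ·
  (0,3): δ = 17.76°  ·
  (0,4): δ = 43.85°  ·
  (0,5): δ = 117.30°  ·
  (1,2): δ = 122.81°  ·
  (1,3): δ = 67.73°  ·
  (1,4): δ = 6.13°  ✓
  (1,5): δ = 67.33°  ·
  (2,3): δ = 124.92°  ·
  (2,4): δ = 63.31°  ·
  (2,5): δ = 10.14°  ✓
  (3,4): δ = 118.39°  ·
  (3,5): δ = 44.94°  ·
  (4,5): δ = 106.55°  ·
antipodal pairs: 2

count = 2; pairs: (1,4), (2,5)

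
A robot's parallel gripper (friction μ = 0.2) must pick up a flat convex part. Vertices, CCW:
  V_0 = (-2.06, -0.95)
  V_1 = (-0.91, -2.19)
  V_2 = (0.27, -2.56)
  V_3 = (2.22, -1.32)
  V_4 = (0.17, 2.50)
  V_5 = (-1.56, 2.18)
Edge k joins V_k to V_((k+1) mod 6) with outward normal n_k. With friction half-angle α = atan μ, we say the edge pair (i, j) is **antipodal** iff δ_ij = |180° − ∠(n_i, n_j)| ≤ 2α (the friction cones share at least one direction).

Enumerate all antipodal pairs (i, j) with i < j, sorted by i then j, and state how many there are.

count = 2; pairs: (0,3), (2,4)

α = atan 0.2 = 11.31°;  2α = 22.62°
n_0 = (-0.7332, -0.6800)
n_1 = (-0.2992, -0.9542)
n_2 = (+0.5366, -0.8438)
n_3 = (+0.8811, +0.4729)
n_4 = (-0.1819, +0.9833)
n_5 = (-0.9875, +0.1577)
  (0,1): δ = 150.25°  ·
  (0,2): δ = 100.39°  ·
  (0,3): δ = 14.62°  ✓
  (0,4): δ = 57.64°  ·
  (0,5): δ = 128.08°  ·
  (1,2): δ = 130.14°  ·
  (1,3): δ = 44.37°  ·
  (1,4): δ = 27.89°  ·
  (1,5): δ = 98.33°  ·
  (2,3): δ = 94.23°  ·
  (2,4): δ = 21.97°  ✓
  (2,5): δ = 48.47°  ·
  (3,4): δ = 107.74°  ·
  (3,5): δ = 37.30°  ·
  (4,5): δ = 109.56°  ·
antipodal pairs: 2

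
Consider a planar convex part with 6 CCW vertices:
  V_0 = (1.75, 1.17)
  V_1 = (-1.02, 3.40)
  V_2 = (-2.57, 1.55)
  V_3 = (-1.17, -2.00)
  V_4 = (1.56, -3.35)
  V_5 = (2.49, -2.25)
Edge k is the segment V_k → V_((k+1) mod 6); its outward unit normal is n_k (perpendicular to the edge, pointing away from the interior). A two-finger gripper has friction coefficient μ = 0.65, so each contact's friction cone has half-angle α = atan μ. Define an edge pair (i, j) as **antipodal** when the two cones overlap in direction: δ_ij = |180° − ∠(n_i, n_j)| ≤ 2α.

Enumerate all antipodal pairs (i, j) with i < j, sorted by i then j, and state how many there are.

count = 7; pairs: (0,2), (0,3), (1,4), (1,5), (2,4), (2,5), (3,5)

α = atan 0.65 = 33.02°;  2α = 66.05°
n_0 = (+0.6271, +0.7789)
n_1 = (-0.7665, +0.6422)
n_2 = (-0.9303, -0.3669)
n_3 = (-0.4433, -0.8964)
n_4 = (+0.7636, -0.6456)
n_5 = (+0.9774, +0.2115)
  (0,1): δ = 91.12°  ·
  (0,2): δ = 29.64°  ✓
  (0,3): δ = 12.52°  ✓
  (0,4): δ = 88.62°  ·
  (0,5): δ = 141.05°  ·
  (1,2): δ = 118.52°  ·
  (1,3): δ = 76.36°  ·
  (1,4): δ = 0.26°  ✓
  (1,5): δ = 52.17°  ✓
  (2,3): δ = 137.84°  ·
  (2,4): δ = 61.74°  ✓
  (2,5): δ = 9.31°  ✓
  (3,4): δ = 103.90°  ·
  (3,5): δ = 51.48°  ✓
  (4,5): δ = 127.58°  ·
antipodal pairs: 7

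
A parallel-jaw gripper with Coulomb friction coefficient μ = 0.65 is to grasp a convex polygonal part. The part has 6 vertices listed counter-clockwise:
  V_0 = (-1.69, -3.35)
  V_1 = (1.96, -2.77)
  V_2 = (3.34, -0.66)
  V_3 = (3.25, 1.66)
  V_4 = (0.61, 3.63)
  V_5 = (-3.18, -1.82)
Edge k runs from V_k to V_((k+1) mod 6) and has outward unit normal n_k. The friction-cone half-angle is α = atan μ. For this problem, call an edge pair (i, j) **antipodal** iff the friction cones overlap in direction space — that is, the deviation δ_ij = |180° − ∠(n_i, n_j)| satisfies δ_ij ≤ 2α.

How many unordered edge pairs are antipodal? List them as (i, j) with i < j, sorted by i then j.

count = 6; pairs: (0,3), (0,4), (1,4), (2,4), (2,5), (3,5)

α = atan 0.65 = 33.02°;  2α = 66.05°
n_0 = (+0.1569, -0.9876)
n_1 = (+0.8369, -0.5474)
n_2 = (+0.9992, +0.0388)
n_3 = (+0.5981, +0.8015)
n_4 = (-0.8210, +0.5709)
n_5 = (-0.7164, -0.6977)
  (0,1): δ = 132.21°  ·
  (0,2): δ = 96.81°  ·
  (0,3): δ = 45.76°  ✓
  (0,4): δ = 46.16°  ✓
  (0,5): δ = 125.21°  ·
  (1,2): δ = 144.59°  ·
  (1,3): δ = 93.54°  ·
  (1,4): δ = 1.63°  ✓
  (1,5): δ = 77.43°  ·
  (2,3): δ = 128.95°  ·
  (2,4): δ = 37.04°  ✓
  (2,5): δ = 42.02°  ✓
  (3,4): δ = 88.08°  ·
  (3,5): δ = 9.03°  ✓
  (4,5): δ = 100.94°  ·
antipodal pairs: 6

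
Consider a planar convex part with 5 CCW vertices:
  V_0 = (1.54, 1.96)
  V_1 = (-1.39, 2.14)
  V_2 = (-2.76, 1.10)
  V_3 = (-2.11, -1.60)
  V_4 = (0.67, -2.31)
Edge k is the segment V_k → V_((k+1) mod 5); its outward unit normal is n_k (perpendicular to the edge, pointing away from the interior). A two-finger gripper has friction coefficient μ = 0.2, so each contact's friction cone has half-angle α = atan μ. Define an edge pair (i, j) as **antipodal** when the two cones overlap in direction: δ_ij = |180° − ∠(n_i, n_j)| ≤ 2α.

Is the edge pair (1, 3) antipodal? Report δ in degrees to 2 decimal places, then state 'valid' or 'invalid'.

α = atan 0.2 = 11.31°;  2α = 22.62°
edge 1: e_1 = (-1.37, -1.04);  n_1 = (-0.6046, +0.7965)
edge 3: e_3 = (+2.78, -0.71);  n_3 = (-0.2475, -0.9689)
∠(n_1, n_3) = 128.47°
δ = |180° − 128.47°| = 51.53°
51.53° > 2α = 22.62°  →  invalid

δ = 51.53°, invalid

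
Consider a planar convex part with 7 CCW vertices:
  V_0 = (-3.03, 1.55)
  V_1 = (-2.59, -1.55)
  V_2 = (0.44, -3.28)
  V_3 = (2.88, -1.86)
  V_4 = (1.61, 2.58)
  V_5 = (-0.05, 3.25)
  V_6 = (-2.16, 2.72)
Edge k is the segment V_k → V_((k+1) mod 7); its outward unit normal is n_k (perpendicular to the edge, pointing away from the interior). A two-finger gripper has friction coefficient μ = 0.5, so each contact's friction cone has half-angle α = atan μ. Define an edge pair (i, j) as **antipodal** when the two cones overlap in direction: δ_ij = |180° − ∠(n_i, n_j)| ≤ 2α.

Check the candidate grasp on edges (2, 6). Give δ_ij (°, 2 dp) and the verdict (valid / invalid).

α = atan 0.5 = 26.57°;  2α = 53.13°
edge 2: e_2 = (+2.44, +1.42);  n_2 = (+0.5030, -0.8643)
edge 6: e_6 = (-0.87, -1.17);  n_6 = (-0.8025, +0.5967)
∠(n_2, n_6) = 156.83°
δ = |180° − 156.83°| = 23.17°
23.17° ≤ 2α = 53.13°  →  valid

δ = 23.17°, valid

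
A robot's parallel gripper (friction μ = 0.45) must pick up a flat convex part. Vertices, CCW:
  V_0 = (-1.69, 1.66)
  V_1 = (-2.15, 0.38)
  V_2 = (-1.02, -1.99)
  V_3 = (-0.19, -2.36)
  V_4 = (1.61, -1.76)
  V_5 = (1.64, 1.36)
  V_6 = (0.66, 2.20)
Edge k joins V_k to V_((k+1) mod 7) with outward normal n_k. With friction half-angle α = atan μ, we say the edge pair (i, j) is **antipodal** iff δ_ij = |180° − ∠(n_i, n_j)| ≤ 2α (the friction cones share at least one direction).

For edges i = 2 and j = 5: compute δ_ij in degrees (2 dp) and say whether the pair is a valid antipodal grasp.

α = atan 0.45 = 24.23°;  2α = 48.46°
edge 2: e_2 = (+0.83, -0.37);  n_2 = (-0.4072, -0.9134)
edge 5: e_5 = (-0.98, +0.84);  n_5 = (+0.6508, +0.7593)
∠(n_2, n_5) = 163.43°
δ = |180° − 163.43°| = 16.57°
16.57° ≤ 2α = 48.46°  →  valid

δ = 16.57°, valid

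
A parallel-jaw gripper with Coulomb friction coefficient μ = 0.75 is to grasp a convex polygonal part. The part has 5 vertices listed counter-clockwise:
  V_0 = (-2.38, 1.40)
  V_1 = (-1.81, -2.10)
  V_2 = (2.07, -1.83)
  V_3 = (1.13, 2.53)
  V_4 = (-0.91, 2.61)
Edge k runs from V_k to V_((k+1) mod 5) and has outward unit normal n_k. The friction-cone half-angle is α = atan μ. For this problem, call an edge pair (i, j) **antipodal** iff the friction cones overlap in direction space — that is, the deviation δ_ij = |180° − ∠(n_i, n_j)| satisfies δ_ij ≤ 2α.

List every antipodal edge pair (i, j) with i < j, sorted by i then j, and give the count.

count = 4; pairs: (0,2), (1,3), (1,4), (2,4)

α = atan 0.75 = 36.87°;  2α = 73.74°
n_0 = (-0.9870, -0.1607)
n_1 = (+0.0694, -0.9976)
n_2 = (+0.9775, +0.2108)
n_3 = (+0.0392, +0.9992)
n_4 = (-0.6355, +0.7721)
  (0,1): δ = 95.27°  ·
  (0,2): δ = 2.92°  ✓
  (0,3): δ = 78.50°  ·
  (0,4): δ = 120.21°  ·
  (1,2): δ = 81.81°  ·
  (1,3): δ = 6.23°  ✓
  (1,4): δ = 35.48°  ✓
  (2,3): δ = 104.41°  ·
  (2,4): δ = 62.71°  ✓
  (3,4): δ = 138.30°  ·
antipodal pairs: 4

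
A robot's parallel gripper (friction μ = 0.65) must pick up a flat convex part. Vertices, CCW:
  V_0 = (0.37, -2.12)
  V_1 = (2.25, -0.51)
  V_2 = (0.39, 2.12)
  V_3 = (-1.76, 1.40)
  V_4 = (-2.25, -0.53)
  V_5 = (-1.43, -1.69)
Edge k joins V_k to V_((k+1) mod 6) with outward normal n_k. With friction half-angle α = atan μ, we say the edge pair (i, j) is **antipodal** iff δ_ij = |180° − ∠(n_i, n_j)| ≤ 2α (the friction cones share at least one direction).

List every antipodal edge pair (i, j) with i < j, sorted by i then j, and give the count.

count = 6; pairs: (0,2), (0,3), (1,3), (1,4), (1,5), (2,5)

α = atan 0.65 = 33.02°;  2α = 66.05°
n_0 = (+0.6505, -0.7595)
n_1 = (+0.8165, +0.5774)
n_2 = (-0.3176, +0.9482)
n_3 = (-0.9692, +0.2461)
n_4 = (-0.8166, -0.5772)
n_5 = (-0.2324, -0.9726)
  (0,1): δ = 95.31°  ·
  (0,2): δ = 22.06°  ✓
  (0,3): δ = 35.18°  ✓
  (0,4): δ = 84.68°  ·
  (0,5): δ = 125.99°  ·
  (1,2): δ = 106.75°  ·
  (1,3): δ = 49.51°  ✓
  (1,4): δ = 0.01°  ✓
  (1,5): δ = 41.30°  ✓
  (2,3): δ = 122.76°  ·
  (2,4): δ = 73.26°  ·
  (2,5): δ = 31.95°  ✓
  (3,4): δ = 130.50°  ·
  (3,5): δ = 89.19°  ·
  (4,5): δ = 138.69°  ·
antipodal pairs: 6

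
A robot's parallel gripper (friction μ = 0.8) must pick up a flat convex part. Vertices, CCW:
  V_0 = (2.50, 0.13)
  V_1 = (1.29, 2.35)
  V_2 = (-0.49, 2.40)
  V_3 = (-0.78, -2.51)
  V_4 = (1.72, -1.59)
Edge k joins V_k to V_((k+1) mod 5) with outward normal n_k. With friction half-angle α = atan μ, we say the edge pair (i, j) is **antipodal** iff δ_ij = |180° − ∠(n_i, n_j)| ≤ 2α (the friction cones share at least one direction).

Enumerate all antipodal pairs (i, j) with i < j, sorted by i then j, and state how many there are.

count = 5; pairs: (0,2), (1,3), (1,4), (2,3), (2,4)

α = atan 0.8 = 38.66°;  2α = 77.32°
n_0 = (+0.8780, +0.4786)
n_1 = (+0.0281, +0.9996)
n_2 = (-0.9983, +0.0590)
n_3 = (+0.3454, -0.9385)
n_4 = (+0.9107, -0.4130)
  (0,1): δ = 120.20°  ·
  (0,2): δ = 31.97°  ✓
  (0,3): δ = 81.61°  ·
  (0,4): δ = 127.01°  ·
  (1,2): δ = 91.77°  ·
  (1,3): δ = 21.81°  ✓
  (1,4): δ = 67.22°  ✓
  (2,3): δ = 66.42°  ✓
  (2,4): δ = 21.01°  ✓
  (3,4): δ = 134.60°  ·
antipodal pairs: 5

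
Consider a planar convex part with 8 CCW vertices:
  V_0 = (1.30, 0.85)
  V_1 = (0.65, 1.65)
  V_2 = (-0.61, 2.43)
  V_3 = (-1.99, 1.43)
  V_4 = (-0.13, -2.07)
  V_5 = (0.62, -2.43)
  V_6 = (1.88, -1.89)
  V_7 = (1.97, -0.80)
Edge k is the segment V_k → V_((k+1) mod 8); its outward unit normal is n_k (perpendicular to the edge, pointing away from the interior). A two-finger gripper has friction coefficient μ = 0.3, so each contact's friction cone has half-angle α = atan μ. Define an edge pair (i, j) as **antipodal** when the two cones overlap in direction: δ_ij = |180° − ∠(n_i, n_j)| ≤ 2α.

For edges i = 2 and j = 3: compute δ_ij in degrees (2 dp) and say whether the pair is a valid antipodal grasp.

α = atan 0.3 = 16.70°;  2α = 33.40°
edge 2: e_2 = (-1.38, -1.00);  n_2 = (-0.5868, +0.8097)
edge 3: e_3 = (+1.86, -3.50);  n_3 = (-0.8831, -0.4693)
∠(n_2, n_3) = 82.06°
δ = |180° − 82.06°| = 97.94°
97.94° > 2α = 33.40°  →  invalid

δ = 97.94°, invalid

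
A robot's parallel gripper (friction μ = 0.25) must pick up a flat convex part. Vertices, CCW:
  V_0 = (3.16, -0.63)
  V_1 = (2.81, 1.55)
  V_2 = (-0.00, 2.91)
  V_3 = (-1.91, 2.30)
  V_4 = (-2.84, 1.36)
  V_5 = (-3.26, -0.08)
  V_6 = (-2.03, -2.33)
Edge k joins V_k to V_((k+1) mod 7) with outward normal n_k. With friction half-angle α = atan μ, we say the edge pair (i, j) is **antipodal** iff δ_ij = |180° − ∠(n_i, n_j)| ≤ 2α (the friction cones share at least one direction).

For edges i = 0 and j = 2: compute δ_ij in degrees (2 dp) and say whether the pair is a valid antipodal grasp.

δ = 81.41°, invalid

α = atan 0.25 = 14.04°;  2α = 28.07°
edge 0: e_0 = (-0.35, +2.18);  n_0 = (+0.9874, +0.1585)
edge 2: e_2 = (-1.91, -0.61);  n_2 = (-0.3042, +0.9526)
∠(n_0, n_2) = 98.59°
δ = |180° − 98.59°| = 81.41°
81.41° > 2α = 28.07°  →  invalid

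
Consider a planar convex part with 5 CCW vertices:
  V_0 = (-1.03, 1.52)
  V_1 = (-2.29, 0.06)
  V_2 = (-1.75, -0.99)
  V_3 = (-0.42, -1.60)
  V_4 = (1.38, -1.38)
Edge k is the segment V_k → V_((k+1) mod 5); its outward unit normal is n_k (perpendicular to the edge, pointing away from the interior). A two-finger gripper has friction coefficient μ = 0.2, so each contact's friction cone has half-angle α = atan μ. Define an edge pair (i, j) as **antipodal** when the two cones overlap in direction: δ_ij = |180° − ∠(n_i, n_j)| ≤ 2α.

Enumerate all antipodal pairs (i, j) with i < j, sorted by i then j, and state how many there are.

α = atan 0.2 = 11.31°;  2α = 22.62°
n_0 = (-0.7571, +0.6533)
n_1 = (-0.8893, -0.4573)
n_2 = (-0.4169, -0.9090)
n_3 = (+0.1213, -0.9926)
n_4 = (+0.7691, +0.6391)
  (0,1): δ = 111.99°  ·
  (0,2): δ = 73.84°  ·
  (0,3): δ = 42.24°  ·
  (0,4): δ = 80.52°  ·
  (1,2): δ = 141.85°  ·
  (1,3): δ = 110.25°  ·
  (1,4): δ = 12.51°  ✓
  (2,3): δ = 148.39°  ·
  (2,4): δ = 25.63°  ·
  (3,4): δ = 57.24°  ·
antipodal pairs: 1

count = 1; pairs: (1,4)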